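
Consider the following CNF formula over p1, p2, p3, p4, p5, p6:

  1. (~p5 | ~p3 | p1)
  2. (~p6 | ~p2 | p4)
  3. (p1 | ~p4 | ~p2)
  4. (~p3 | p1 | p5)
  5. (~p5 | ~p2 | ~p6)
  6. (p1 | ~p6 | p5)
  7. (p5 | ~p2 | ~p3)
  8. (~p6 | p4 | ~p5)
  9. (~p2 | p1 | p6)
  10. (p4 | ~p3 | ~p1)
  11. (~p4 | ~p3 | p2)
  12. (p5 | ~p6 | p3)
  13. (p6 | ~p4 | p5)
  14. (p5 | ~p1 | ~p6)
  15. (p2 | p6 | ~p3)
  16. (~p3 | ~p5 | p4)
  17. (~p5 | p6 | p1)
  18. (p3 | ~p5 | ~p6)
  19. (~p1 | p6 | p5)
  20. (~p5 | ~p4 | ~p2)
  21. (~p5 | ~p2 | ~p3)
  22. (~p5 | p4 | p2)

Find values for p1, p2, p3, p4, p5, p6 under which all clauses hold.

p1 = F, p2 = F, p3 = F, p4 = F, p5 = F, p6 = F

Branch on p1: take p1 = False.
For the remaining variables, p2 = False, p3 = False, p4 = False, p5 = False, p6 = False works.
Check each clause:
  1. (~p5 | ~p3 | p1) — ~p5 is true.
  2. (~p2 | ~p6 | p4) — ~p6 is true.
  3. (~p2 | p1 | ~p4) — ~p4 is true.
  4. (~p3 | p1 | p5) — ~p3 is true.
  5. (~p5 | ~p2 | ~p6) — ~p6 is true.
  6. (p1 | ~p6 | p5) — ~p6 is true.
  7. (~p3 | ~p2 | p5) — ~p3 is true.
  8. (p4 | ~p5 | ~p6) — ~p6 is true.
  9. (p1 | p6 | ~p2) — ~p2 is true.
  10. (p4 | ~p3 | ~p1) — ~p3 is true.
  11. (~p3 | p2 | ~p4) — ~p4 is true.
  12. (p5 | ~p6 | p3) — ~p6 is true.
  13. (p6 | p5 | ~p4) — ~p4 is true.
  14. (p5 | ~p1 | ~p6) — ~p6 is true.
  15. (~p3 | p6 | p2) — ~p3 is true.
  16. (~p5 | p4 | ~p3) — ~p5 is true.
  17. (p6 | ~p5 | p1) — ~p5 is true.
  18. (~p5 | ~p6 | p3) — ~p6 is true.
  19. (p6 | ~p1 | p5) — ~p1 is true.
  20. (~p2 | ~p4 | ~p5) — ~p5 is true.
  21. (~p3 | ~p5 | ~p2) — ~p5 is true.
  22. (p2 | p4 | ~p5) — ~p5 is true.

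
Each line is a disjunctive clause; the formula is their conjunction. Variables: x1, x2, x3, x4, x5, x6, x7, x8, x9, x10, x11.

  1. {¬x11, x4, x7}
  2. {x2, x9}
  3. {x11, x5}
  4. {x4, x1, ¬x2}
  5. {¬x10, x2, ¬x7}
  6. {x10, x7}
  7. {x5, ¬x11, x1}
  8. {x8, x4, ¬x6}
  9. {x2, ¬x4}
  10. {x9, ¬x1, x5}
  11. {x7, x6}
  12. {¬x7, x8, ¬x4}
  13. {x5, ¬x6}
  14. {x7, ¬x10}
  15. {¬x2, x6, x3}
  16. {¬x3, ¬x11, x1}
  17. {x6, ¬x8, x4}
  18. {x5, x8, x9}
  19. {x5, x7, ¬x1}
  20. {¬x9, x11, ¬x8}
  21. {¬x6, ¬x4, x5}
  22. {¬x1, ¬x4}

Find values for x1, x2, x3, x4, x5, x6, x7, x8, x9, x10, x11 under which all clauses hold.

x1=False  x2=False  x3=False  x4=False  x5=True  x6=False  x7=True  x8=False  x9=True  x10=False  x11=True

Check each clause:
  1. {¬x11, x4, x7} — x7 is true.
  2. {x2, x9} — x9 is true.
  3. {x11, x5} — x11 is true.
  4. {¬x2, x4, x1} — ¬x2 is true.
  5. {¬x10, x2, ¬x7} — ¬x10 is true.
  6. {x10, x7} — x7 is true.
  7. {¬x11, x5, x1} — x5 is true.
  8. {¬x6, x8, x4} — ¬x6 is true.
  9. {x2, ¬x4} — ¬x4 is true.
  10. {x9, x5, ¬x1} — x9 is true.
  11. {x7, x6} — x7 is true.
  12. {¬x7, x8, ¬x4} — ¬x4 is true.
  13. {x5, ¬x6} — ¬x6 is true.
  14. {x7, ¬x10} — ¬x10 is true.
  15. {x3, ¬x2, x6} — ¬x2 is true.
  16. {x1, ¬x3, ¬x11} — ¬x3 is true.
  17. {x6, ¬x8, x4} — ¬x8 is true.
  18. {x9, x8, x5} — x9 is true.
  19. {x7, x5, ¬x1} — x5 is true.
  20. {¬x8, x11, ¬x9} — ¬x8 is true.
  21. {¬x4, x5, ¬x6} — ¬x6 is true.
  22. {¬x4, ¬x1} — ¬x4 is true.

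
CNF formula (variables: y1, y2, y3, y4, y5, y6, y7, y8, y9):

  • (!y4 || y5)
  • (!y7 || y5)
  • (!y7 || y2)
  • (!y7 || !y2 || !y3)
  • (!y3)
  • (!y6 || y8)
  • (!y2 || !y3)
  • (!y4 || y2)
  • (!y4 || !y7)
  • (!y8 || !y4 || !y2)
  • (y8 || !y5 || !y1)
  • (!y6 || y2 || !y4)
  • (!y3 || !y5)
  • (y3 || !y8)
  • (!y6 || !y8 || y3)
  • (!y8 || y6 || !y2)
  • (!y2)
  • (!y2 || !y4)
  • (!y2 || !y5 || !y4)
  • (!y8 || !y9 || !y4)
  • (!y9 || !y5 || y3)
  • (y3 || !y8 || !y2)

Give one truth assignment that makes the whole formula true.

y1 = False, y2 = False, y3 = False, y4 = False, y5 = False, y6 = False, y7 = False, y8 = False, y9 = False

(!y3) is a unit clause, so y3 = False.
(!y8) is a unit clause, so y8 = False.
The clause (!y6) is unit: y6 must be False.
The clause (!y2) is unit: y2 must be False.
(!y7) is a unit clause, so y7 = False.
The clause (!y4) is unit: y4 must be False.
Pure literal: y1 appears only negated; assign y1 = False.
Pure literal: y5 appears only negated; assign y5 = False.
y9 is now unconstrained; take y9 = False.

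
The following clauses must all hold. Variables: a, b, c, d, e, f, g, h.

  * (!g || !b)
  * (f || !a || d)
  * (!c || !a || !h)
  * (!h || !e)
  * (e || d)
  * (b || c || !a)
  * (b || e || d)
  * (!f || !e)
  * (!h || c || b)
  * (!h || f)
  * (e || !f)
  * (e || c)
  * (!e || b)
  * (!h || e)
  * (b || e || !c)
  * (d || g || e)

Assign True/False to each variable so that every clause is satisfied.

a = 0, b = 1, c = 1, d = 0, e = 1, f = 0, g = 0, h = 0

a occurs only negated in the remaining clauses — set a = False.
Pure literal: h appears only negated; assign h = False.
Branch on b: take b = True.
  then g is forced to False.
Try c = True.
For the remaining variables, d = False, e = True, f = False works.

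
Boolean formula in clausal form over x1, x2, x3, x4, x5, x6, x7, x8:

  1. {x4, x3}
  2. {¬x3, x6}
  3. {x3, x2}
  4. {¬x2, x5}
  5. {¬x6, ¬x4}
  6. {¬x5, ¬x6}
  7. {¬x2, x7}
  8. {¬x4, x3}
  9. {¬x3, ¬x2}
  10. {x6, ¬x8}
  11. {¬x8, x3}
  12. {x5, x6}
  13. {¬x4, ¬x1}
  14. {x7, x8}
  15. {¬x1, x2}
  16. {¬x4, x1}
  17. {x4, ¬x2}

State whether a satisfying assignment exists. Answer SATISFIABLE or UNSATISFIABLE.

Pure literal: x7 appears only positively; assign x7 = True.
Try x1 = False.
  then x4 is forced to False.
  then x3 is forced to True.
  then x6 is forced to True.
  then x5 is forced to False.
  then x2 is forced to False.
x8 is now unconstrained; take x8 = False.
So x1=False, x2=False, x3=True, x4=False, x5=False, x6=True, x7=True, x8=False is a satisfying assignment.

SATISFIABLE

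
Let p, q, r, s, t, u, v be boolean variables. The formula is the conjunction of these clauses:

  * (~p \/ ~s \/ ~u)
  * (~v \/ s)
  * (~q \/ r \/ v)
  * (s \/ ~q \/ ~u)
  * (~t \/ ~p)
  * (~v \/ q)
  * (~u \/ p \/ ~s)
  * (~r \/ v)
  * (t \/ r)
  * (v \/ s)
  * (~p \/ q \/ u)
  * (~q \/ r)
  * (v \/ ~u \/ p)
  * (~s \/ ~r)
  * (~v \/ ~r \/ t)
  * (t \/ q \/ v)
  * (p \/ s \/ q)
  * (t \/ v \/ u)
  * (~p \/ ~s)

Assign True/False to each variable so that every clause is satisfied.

p=F, q=F, r=F, s=T, t=T, u=F, v=F

Check each clause:
  1. (~p \/ ~s \/ ~u) — ~u is true.
  2. (~v \/ s) — ~v is true.
  3. (r \/ ~q \/ v) — ~q is true.
  4. (~u \/ s \/ ~q) — ~u is true.
  5. (~p \/ ~t) — ~p is true.
  6. (~v \/ q) — ~v is true.
  7. (~s \/ p \/ ~u) — ~u is true.
  8. (v \/ ~r) — ~r is true.
  9. (r \/ t) — t is true.
  10. (s \/ v) — s is true.
  11. (u \/ q \/ ~p) — ~p is true.
  12. (~q \/ r) — ~q is true.
  13. (v \/ p \/ ~u) — ~u is true.
  14. (~s \/ ~r) — ~r is true.
  15. (t \/ ~v \/ ~r) — ~r is true.
  16. (q \/ v \/ t) — t is true.
  17. (q \/ p \/ s) — s is true.
  18. (u \/ v \/ t) — t is true.
  19. (~p \/ ~s) — ~p is true.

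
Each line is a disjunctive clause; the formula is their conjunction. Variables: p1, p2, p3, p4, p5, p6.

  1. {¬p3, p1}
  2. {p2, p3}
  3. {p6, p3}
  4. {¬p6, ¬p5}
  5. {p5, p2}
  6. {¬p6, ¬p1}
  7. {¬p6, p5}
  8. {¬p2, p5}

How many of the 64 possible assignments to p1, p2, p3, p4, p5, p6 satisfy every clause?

4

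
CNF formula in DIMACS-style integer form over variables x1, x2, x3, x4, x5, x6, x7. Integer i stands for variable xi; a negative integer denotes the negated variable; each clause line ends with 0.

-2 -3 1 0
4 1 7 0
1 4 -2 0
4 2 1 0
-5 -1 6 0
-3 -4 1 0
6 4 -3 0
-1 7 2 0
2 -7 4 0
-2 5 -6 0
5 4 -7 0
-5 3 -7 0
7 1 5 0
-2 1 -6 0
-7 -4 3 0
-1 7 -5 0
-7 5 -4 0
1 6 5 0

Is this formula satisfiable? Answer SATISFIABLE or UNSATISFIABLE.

SATISFIABLE

Branch on x1: take x1 = True.
For the remaining variables, x2 = True, x3 = False, x4 = True, x5 = False, x6 = False, x7 = False works.
So x1=T, x2=T, x3=F, x4=T, x5=F, x6=F, x7=F is a satisfying assignment.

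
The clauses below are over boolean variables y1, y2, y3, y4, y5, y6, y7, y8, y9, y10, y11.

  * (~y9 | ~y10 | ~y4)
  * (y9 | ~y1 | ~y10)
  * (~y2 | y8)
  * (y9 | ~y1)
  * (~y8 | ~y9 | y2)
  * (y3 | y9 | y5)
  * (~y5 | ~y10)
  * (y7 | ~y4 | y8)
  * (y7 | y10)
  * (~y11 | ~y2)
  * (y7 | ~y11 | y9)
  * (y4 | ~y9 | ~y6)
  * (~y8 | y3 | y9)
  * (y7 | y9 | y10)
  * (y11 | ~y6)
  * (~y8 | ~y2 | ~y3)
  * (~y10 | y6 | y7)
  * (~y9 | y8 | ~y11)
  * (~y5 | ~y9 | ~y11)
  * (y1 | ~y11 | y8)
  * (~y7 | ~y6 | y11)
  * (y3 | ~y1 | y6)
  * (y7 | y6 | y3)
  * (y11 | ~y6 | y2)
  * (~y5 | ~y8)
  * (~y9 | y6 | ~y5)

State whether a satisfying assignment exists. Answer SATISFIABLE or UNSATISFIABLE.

SATISFIABLE

Try y1 = False.
Branch on y2: take y2 = False.
The remaining clauses are satisfied by y3 = True, y4 = False, y5 = False, y6 = False, y7 = True, y8 = True, y9 = False, y10 = True, y11 = True.
Every clause has at least one true literal under this assignment.
So y1=F, y2=F, y3=T, y4=F, y5=F, y6=F, y7=T, y8=T, y9=F, y10=T, y11=T is a satisfying assignment.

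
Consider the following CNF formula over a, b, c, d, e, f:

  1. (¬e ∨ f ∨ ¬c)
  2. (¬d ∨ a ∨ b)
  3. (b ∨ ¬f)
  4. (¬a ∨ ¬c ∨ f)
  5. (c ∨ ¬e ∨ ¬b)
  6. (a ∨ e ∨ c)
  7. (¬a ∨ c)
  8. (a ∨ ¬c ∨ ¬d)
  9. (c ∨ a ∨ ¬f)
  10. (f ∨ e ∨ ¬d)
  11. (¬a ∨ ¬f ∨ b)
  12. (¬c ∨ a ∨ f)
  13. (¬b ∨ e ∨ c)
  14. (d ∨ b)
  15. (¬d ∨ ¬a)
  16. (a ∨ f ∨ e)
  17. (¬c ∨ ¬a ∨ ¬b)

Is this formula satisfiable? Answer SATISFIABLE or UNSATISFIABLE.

Branch on a: take a = False.
The remaining clauses are satisfied by b = True, c = True, d = False, e = False, f = True.
Every clause has at least one true literal under this assignment.
So a=0, b=1, c=1, d=0, e=0, f=1 is a satisfying assignment.

SATISFIABLE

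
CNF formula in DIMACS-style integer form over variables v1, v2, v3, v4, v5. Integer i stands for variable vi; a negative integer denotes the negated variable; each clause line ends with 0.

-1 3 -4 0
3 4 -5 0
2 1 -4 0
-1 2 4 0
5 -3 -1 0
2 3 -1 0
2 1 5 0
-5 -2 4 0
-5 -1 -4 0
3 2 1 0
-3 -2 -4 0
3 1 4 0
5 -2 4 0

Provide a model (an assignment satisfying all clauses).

v1=0  v2=1  v3=0  v4=1  v5=1

Try v1 = False.
Branch on v2: take v2 = True.
Set v3 = False and propagate.
  then v4 is forced to True.
v5 is now unconstrained; take v5 = True.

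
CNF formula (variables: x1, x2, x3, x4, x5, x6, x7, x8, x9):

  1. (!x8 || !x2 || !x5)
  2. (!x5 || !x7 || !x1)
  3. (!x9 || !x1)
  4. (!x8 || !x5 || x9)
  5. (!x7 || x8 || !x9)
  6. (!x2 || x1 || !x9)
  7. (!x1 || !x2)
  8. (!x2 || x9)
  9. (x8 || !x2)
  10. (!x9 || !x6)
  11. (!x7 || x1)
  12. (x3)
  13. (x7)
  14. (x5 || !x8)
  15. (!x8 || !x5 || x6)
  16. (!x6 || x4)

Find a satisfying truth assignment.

x1 = T, x2 = F, x3 = T, x4 = T, x5 = F, x6 = F, x7 = T, x8 = F, x9 = F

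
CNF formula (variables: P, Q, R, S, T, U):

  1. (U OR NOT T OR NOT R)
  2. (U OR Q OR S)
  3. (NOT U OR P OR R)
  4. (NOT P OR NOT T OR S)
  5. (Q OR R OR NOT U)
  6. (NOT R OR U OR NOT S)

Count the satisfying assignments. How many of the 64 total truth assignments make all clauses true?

30

Case analysis on U and R:
  U=1, R=1: Q free; 7 ways for (P,S,T) × 2^1 = 14.
  U=1, R=0: remaining (P,Q,S,T) ∈ {(1,1,0,0); (1,1,1,0); (1,1,1,1)} — 3.
  U=0, R=1: remaining (P,Q,S,T) ∈ {(0,1,0,0); (1,1,0,0)} — 2.
  U=0, R=0: 11 of the 16 assignments to (P,Q,S,T) work.
Total: 14 + 3 + 2 + 11 = 30.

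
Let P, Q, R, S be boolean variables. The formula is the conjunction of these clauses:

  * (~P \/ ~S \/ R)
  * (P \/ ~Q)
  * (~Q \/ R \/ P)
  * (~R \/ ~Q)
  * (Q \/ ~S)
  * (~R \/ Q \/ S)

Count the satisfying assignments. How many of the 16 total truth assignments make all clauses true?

3

Satisfying assignments:
  P=0 Q=0 R=0 S=0
  P=1 Q=0 R=0 S=0
  P=1 Q=1 R=0 S=0
That's 3 in total.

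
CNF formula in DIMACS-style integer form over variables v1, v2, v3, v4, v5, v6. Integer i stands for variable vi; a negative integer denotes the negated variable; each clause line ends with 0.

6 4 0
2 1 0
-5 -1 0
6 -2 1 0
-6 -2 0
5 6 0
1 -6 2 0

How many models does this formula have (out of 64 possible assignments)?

4

Satisfying assignments:
  v1=1 v2=0 v3=0 v4=0 v5=0 v6=1
  v1=1 v2=0 v3=0 v4=1 v5=0 v6=1
  v1=1 v2=0 v3=1 v4=0 v5=0 v6=1
  v1=1 v2=0 v3=1 v4=1 v5=0 v6=1
Count: 4.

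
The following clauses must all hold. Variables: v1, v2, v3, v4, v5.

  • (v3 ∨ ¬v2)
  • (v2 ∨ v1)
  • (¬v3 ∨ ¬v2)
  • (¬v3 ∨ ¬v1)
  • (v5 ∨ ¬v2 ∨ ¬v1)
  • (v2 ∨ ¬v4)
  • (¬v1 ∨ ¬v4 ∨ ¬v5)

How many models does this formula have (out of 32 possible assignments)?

2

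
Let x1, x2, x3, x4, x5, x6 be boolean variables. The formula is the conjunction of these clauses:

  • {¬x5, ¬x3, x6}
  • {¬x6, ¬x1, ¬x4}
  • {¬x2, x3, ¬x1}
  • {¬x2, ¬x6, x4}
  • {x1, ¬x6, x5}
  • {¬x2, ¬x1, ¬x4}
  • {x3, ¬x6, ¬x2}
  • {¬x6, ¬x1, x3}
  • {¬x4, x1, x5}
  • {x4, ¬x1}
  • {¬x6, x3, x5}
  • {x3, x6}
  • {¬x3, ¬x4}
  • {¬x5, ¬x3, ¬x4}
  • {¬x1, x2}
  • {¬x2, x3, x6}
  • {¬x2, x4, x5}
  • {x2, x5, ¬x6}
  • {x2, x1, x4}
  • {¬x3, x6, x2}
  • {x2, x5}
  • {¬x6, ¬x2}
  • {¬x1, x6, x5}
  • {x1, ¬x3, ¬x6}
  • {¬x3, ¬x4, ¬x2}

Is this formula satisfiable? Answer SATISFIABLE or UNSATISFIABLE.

Set x1 = False and propagate.
Set x2 = False and propagate.
  then x4 is forced to True.
  then x5 is forced to True.
  then x3 is forced to False.
  then x6 is forced to True.
Every clause has at least one true literal under this assignment.
So x1=F  x2=F  x3=F  x4=T  x5=T  x6=T is a satisfying assignment.

SATISFIABLE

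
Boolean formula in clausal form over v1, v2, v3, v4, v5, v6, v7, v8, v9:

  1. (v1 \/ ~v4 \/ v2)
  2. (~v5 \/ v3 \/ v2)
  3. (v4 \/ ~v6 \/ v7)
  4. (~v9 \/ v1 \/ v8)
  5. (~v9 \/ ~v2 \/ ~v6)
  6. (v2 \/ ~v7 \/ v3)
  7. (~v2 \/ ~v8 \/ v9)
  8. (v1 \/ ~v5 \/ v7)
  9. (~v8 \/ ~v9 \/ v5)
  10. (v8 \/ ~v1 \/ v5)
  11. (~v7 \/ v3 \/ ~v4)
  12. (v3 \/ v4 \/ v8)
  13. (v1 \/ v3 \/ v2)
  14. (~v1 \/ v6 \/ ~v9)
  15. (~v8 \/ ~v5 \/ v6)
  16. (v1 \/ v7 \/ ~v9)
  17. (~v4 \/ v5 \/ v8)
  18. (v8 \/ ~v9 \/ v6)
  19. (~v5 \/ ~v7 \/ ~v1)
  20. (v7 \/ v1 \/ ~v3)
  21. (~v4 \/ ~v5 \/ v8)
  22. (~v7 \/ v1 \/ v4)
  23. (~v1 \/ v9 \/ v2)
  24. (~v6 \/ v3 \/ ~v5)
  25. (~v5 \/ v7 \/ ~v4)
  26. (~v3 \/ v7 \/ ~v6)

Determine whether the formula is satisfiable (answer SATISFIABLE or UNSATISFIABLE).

Set v1 = True and propagate.
Branch on v2: take v2 = True.
Set v3 = True and propagate.
For the remaining variables, v4 = False, v5 = True, v6 = False, v7 = False, v8 = False, v9 = False works.
So v1=T  v2=T  v3=T  v4=F  v5=T  v6=F  v7=F  v8=F  v9=F is a satisfying assignment.

SATISFIABLE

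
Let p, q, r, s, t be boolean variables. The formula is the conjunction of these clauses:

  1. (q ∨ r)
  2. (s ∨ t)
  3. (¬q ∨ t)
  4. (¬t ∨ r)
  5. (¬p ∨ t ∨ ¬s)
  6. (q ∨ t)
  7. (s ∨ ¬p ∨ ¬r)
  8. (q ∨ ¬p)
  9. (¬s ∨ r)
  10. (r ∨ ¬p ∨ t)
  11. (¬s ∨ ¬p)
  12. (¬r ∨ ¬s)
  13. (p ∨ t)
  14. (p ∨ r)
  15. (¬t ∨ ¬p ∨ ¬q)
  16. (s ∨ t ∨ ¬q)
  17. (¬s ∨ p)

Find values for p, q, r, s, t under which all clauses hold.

p = 0, q = 1, r = 1, s = 0, t = 1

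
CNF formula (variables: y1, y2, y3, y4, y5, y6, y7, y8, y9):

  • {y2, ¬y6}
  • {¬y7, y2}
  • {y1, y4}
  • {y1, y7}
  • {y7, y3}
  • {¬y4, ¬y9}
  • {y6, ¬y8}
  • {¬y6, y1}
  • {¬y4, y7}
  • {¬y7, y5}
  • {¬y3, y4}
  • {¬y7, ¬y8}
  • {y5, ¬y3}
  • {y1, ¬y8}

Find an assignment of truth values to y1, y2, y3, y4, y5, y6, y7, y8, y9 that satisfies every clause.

y1 = F, y2 = T, y3 = F, y4 = T, y5 = T, y6 = F, y7 = T, y8 = F, y9 = F

Pure literal: y2 appears only positively; assign y2 = True.
y5 occurs only positively in the remaining clauses — set y5 = True.
Try y1 = False.
  then y4 is forced to True.
  then y7 is forced to True.
  then y9 is forced to False.
  then y6 is forced to False.
  then y8 is forced to False.
y3 is now unconstrained; take y3 = False.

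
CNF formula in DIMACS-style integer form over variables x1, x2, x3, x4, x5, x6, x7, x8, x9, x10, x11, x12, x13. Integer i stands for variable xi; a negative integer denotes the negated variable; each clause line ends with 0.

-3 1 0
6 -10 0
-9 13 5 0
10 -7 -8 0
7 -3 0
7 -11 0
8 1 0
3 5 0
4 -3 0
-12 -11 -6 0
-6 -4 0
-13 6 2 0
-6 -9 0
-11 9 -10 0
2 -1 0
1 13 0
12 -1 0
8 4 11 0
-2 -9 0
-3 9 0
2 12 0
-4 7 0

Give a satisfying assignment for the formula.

Pure literal: x5 appears only positively; assign x5 = True.
Set x1 = False and propagate.
  then x3 is forced to False.
  then x8 is forced to True.
  then x13 is forced to True.
For the remaining variables, x2 = True, x4 = False, x6 = True, x7 = False, x9 = False, x10 = False, x11 = False, x12 = False works.
Every clause has at least one true literal under this assignment.

x1 = F, x2 = T, x3 = F, x4 = F, x5 = T, x6 = T, x7 = F, x8 = T, x9 = F, x10 = F, x11 = F, x12 = F, x13 = T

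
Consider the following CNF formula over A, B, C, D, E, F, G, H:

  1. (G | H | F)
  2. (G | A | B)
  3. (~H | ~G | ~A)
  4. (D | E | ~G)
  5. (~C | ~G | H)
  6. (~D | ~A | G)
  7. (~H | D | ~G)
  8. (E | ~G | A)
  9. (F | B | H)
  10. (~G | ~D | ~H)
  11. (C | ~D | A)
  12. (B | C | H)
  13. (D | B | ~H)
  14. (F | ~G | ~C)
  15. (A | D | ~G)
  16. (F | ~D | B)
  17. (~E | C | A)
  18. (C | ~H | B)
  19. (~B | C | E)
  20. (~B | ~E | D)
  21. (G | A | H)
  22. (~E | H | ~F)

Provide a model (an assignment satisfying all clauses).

A=False, B=True, C=True, D=False, E=False, F=True, G=False, H=True

Check each clause:
  1. (H | F | G) — H is true.
  2. (B | G | A) — B is true.
  3. (~H | ~A | ~G) — ~G is true.
  4. (E | D | ~G) — ~G is true.
  5. (H | ~C | ~G) — H is true.
  6. (G | ~D | ~A) — ~D is true.
  7. (~H | D | ~G) — ~G is true.
  8. (~G | A | E) — ~G is true.
  9. (B | H | F) — H is true.
  10. (~H | ~G | ~D) — ~G is true.
  11. (A | C | ~D) — C is true.
  12. (H | C | B) — H is true.
  13. (D | ~H | B) — B is true.
  14. (F | ~G | ~C) — ~G is true.
  15. (A | ~G | D) — ~G is true.
  16. (F | ~D | B) — B is true.
  17. (~E | C | A) — C is true.
  18. (C | B | ~H) — B is true.
  19. (~B | C | E) — C is true.
  20. (~E | ~B | D) — ~E is true.
  21. (A | H | G) — H is true.
  22. (~E | H | ~F) — H is true.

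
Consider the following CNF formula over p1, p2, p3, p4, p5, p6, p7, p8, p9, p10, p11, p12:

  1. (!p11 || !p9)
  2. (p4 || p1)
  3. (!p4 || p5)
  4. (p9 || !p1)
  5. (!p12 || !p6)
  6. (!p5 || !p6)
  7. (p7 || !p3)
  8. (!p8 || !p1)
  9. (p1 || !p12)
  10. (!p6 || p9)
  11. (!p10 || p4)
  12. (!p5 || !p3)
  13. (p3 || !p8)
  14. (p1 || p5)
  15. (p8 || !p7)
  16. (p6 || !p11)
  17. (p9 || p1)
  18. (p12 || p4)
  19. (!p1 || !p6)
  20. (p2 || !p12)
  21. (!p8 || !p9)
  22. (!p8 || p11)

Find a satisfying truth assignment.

p1=1, p2=0, p3=0, p4=1, p5=1, p6=0, p7=0, p8=0, p9=1, p10=0, p11=0, p12=0

p10 occurs only negated in the remaining clauses — set p10 = False.
Set p1 = True and propagate.
  then p9 is forced to True.
  then p11 is forced to False.
  then p8 is forced to False.
  then p7 is forced to False.
  then p3 is forced to False.
  then p6 is forced to False.
Branch on p2: take p2 = False.
  then p12 is forced to False.
  then p4 is forced to True.
  then p5 is forced to True.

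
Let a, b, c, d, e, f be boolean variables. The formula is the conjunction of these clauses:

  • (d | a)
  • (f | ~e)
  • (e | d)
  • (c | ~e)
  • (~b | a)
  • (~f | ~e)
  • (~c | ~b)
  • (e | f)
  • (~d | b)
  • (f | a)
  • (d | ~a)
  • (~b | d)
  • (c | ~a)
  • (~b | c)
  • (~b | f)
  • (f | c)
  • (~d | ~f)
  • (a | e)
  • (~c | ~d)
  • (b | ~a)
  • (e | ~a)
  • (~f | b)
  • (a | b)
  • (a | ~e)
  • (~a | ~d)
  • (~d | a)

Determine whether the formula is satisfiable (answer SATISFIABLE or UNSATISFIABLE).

UNSATISFIABLE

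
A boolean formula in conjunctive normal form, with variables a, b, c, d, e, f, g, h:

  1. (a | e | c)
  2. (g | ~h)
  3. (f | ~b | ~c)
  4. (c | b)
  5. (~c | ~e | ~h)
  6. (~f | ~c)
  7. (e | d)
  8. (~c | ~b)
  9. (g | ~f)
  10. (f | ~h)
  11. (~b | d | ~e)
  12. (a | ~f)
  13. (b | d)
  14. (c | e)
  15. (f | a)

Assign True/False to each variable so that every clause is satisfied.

a=1  b=0  c=1  d=1  e=0  f=0  g=0  h=0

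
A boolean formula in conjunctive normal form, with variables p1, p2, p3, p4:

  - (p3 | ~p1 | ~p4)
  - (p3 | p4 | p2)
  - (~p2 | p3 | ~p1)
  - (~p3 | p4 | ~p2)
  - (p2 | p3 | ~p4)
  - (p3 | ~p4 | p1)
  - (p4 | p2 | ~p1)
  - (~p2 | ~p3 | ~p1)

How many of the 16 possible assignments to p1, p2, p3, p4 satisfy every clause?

5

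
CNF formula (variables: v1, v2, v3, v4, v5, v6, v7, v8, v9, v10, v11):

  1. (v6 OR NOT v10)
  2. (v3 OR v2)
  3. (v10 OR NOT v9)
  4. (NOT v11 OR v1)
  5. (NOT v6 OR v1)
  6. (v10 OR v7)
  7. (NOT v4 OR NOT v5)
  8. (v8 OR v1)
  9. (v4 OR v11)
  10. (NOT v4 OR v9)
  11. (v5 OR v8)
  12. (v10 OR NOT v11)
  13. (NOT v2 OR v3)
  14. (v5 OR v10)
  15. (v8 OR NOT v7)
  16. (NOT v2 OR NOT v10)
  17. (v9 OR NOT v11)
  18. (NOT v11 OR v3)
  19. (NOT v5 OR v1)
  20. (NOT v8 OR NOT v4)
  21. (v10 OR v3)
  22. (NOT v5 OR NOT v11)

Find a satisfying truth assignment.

v1=T, v2=F, v3=T, v4=F, v5=F, v6=T, v7=F, v8=T, v9=T, v10=T, v11=T

Check each clause:
  1. (NOT v10 OR v6) — v6 is true.
  2. (v2 OR v3) — v3 is true.
  3. (NOT v9 OR v10) — v10 is true.
  4. (v1 OR NOT v11) — v1 is true.
  5. (v1 OR NOT v6) — v1 is true.
  6. (v10 OR v7) — v10 is true.
  7. (NOT v4 OR NOT v5) — NOT v5 is true.
  8. (v1 OR v8) — v8 is true.
  9. (v4 OR v11) — v11 is true.
  10. (v9 OR NOT v4) — v9 is true.
  11. (v5 OR v8) — v8 is true.
  12. (v10 OR NOT v11) — v10 is true.
  13. (NOT v2 OR v3) — v3 is true.
  14. (v10 OR v5) — v10 is true.
  15. (NOT v7 OR v8) — v8 is true.
  16. (NOT v10 OR NOT v2) — NOT v2 is true.
  17. (NOT v11 OR v9) — v9 is true.
  18. (NOT v11 OR v3) — v3 is true.
  19. (v1 OR NOT v5) — v1 is true.
  20. (NOT v8 OR NOT v4) — NOT v4 is true.
  21. (v3 OR v10) — v10 is true.
  22. (NOT v5 OR NOT v11) — NOT v5 is true.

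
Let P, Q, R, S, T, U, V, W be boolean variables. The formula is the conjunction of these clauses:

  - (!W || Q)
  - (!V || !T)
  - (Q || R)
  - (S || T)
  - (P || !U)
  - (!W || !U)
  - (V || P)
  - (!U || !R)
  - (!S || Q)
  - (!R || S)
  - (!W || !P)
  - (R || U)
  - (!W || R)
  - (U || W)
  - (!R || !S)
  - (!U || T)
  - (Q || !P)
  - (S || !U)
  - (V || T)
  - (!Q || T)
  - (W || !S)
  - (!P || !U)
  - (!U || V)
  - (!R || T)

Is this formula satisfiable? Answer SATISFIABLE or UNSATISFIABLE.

U = True:
  propagation gives P=True; an empty clause results — contradiction.
U = False:
  propagation gives R=True, S=True; an empty clause results — contradiction.
Every branch closes, so no satisfying assignment exists.

UNSATISFIABLE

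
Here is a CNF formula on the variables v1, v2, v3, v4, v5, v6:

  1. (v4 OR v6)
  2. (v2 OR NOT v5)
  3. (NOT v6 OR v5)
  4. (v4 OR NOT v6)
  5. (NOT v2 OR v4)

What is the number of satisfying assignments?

Case analysis on v4 and v6:
  v4=1, v6=1: remaining (v1,v2,v3,v5) ∈ {(0,1,0,1); (0,1,1,1); (1,1,0,1); (1,1,1,1)} — 4.
  v4=1, v6=0: v1, v3 free; 3 ways for (v2,v5) × 2^2 = 12.
  v4=0, v6=1: a clause becomes empty — 0.
  v4=0, v6=0: a clause becomes empty — 0.
Total: 4 + 12 + 0 + 0 = 16.

16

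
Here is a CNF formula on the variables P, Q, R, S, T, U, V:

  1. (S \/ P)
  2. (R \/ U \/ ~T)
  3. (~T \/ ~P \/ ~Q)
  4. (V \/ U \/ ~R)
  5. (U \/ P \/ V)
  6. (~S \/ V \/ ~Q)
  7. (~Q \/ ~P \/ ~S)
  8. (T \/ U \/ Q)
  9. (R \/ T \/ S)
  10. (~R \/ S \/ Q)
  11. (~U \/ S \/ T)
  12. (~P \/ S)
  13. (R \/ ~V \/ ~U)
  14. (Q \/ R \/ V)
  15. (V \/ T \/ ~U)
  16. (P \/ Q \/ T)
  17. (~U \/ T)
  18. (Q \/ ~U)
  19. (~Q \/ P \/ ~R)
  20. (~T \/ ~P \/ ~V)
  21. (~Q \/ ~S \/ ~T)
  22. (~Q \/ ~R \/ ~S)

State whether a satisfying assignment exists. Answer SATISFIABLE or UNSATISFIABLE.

Branch on P: take P = False.
  then S is forced to True.
For the remaining variables, Q = False, R = True, T = True, U = False, V = True works.
So P=False, Q=False, R=True, S=True, T=True, U=False, V=True is a satisfying assignment.

SATISFIABLE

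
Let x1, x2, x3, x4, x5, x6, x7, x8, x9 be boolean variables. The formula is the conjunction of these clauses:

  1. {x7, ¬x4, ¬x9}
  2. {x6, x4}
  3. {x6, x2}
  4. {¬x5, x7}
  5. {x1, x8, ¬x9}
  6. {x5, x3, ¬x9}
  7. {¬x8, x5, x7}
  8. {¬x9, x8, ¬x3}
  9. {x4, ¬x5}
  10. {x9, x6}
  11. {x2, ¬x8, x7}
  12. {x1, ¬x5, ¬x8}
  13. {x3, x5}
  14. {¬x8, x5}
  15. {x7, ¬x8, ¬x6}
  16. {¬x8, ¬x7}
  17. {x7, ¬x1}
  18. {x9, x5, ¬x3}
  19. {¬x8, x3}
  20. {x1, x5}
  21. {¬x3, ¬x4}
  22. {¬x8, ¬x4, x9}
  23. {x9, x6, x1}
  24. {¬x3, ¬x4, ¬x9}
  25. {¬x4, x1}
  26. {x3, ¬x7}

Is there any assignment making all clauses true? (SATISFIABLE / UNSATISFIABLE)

UNSATISFIABLE

x8 = True:
  propagation gives x5=True, x7=True; an empty clause results — contradiction.
x8 = False:
  x9 = True:
    propagation gives x1=True, x3=False, x5=True, x7=True; an empty clause results — contradiction.
  x9 = False:
    x5 = True:
      propagation gives x7=True, x4=True, x3=False; contradiction.
    x5 = False:
      propagation gives x3=True; contradiction.
Every branch closes, so no satisfying assignment exists.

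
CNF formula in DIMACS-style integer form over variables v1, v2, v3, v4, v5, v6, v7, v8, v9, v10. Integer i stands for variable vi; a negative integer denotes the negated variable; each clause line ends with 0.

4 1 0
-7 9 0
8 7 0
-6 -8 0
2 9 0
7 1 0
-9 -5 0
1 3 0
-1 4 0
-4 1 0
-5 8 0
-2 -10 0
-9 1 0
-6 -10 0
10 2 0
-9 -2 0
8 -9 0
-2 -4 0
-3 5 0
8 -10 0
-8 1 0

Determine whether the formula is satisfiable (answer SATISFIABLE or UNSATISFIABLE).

Pure literal: v6 appears only negated; assign v6 = False.
Set v1 = True and propagate.
  then v4 is forced to True.
  then v2 is forced to False.
  then v9 is forced to True.
  then v5 is forced to False.
  then v10 is forced to True.
  then v8 is forced to True.
  then v3 is forced to False.
v7 is now unconstrained; take v7 = False.
So v1=True, v2=False, v3=False, v4=True, v5=False, v6=False, v7=False, v8=True, v9=True, v10=True is a satisfying assignment.

SATISFIABLE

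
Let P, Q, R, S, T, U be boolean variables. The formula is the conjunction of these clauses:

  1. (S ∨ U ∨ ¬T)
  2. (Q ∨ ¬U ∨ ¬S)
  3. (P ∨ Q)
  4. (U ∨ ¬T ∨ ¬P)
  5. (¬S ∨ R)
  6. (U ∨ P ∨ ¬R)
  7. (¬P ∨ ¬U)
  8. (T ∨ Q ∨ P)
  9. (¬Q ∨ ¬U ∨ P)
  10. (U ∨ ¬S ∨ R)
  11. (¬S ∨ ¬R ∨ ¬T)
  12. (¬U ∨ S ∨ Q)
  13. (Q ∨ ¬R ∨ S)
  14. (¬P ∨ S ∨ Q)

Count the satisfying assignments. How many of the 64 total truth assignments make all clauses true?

5

The models are:
  P=F Q=T R=F S=F T=F U=F
  P=T Q=F R=T S=T T=F U=F
  P=T Q=T R=F S=F T=F U=F
  P=T Q=T R=T S=F T=F U=F
  P=T Q=T R=T S=T T=F U=F
Count: 5.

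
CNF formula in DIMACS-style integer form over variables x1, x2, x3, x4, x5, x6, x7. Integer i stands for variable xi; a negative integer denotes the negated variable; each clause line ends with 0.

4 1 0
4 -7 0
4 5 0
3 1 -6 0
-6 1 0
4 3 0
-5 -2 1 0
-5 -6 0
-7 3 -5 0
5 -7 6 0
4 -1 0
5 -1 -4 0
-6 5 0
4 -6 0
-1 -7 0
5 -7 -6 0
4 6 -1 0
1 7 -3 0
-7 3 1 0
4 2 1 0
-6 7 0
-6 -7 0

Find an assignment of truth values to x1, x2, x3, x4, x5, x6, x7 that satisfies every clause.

x1=F, x2=F, x3=F, x4=T, x5=T, x6=F, x7=F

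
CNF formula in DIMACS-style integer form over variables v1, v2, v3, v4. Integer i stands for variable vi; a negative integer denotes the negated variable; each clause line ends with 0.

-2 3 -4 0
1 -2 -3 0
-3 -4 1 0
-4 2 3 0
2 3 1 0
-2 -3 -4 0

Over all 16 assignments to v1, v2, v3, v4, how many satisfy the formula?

Case analysis on v3 and v2:
  v3=1, v2=1: remaining (v1,v4) ∈ {(1,0)} — 1.
  v3=1, v2=0: remaining (v1,v4) ∈ {(0,0); (1,0); (1,1)} — 3.
  v3=0, v2=1: remaining (v1,v4) ∈ {(0,0); (1,0)} — 2.
  v3=0, v2=0: remaining (v1,v4) ∈ {(1,0)} — 1.
Total: 1 + 3 + 2 + 1 = 7.

7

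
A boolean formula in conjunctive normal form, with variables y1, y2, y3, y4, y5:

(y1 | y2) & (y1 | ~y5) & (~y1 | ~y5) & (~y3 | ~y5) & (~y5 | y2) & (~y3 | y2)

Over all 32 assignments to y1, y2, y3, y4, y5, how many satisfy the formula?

Case analysis on y5 and y1:
  y5=1, y1=1: a clause becomes empty — 0.
  y5=1, y1=0: a clause becomes empty — 0.
  y5=0, y1=1: y4 free; 3 ways for (y2,y3) × 2^1 = 6.
  y5=0, y1=0: remaining (y2,y3,y4) ∈ {(1,0,0); (1,0,1); (1,1,0); (1,1,1)} — 4.
Total: 0 + 0 + 6 + 4 = 10.

10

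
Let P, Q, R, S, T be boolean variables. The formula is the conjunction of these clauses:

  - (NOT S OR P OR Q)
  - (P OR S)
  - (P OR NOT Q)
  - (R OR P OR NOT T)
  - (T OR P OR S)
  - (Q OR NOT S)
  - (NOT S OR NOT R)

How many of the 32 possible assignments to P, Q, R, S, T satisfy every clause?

10

Case analysis on P and S:
  P=T, S=T: remaining (Q,R,T) ∈ {(T,F,F); (T,F,T)} — 2.
  P=T, S=F: Q, R, T free → 2^3 = 8.
  P=F, S=T: a clause becomes empty — 0.
  P=F, S=F: a clause becomes empty — 0.
Total: 2 + 8 + 0 + 0 = 10.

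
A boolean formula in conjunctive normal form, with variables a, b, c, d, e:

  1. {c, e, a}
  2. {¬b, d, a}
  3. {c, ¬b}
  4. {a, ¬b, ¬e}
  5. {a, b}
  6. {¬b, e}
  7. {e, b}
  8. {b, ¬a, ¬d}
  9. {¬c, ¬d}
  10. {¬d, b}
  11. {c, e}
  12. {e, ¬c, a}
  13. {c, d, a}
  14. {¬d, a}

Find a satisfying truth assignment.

Try a = True.
For the remaining variables, b = True, c = True, d = False, e = True works.
Every clause has at least one true literal under this assignment.

a = T, b = T, c = T, d = F, e = T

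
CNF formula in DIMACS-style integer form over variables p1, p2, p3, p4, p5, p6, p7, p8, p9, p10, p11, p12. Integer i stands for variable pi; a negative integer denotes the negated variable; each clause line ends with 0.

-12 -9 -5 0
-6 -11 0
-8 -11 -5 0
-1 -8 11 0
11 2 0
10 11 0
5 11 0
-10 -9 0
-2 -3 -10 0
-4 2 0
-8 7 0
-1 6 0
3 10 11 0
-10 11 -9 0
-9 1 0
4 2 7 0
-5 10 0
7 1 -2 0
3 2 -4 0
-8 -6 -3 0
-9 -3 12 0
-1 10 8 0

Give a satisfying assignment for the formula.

p1=False, p2=True, p3=False, p4=True, p5=True, p6=True, p7=True, p8=False, p9=False, p10=True, p11=False, p12=False

Check each clause:
  1. (~p12 | ~p5 | ~p9) — ~p12 is true.
  2. (~p11 | ~p6) — ~p11 is true.
  3. (~p8 | ~p5 | ~p11) — ~p8 is true.
  4. (~p8 | ~p1 | p11) — ~p8 is true.
  5. (p11 | p2) — p2 is true.
  6. (p11 | p10) — p10 is true.
  7. (p5 | p11) — p5 is true.
  8. (~p9 | ~p10) — ~p9 is true.
  9. (~p2 | ~p10 | ~p3) — ~p3 is true.
  10. (~p4 | p2) — p2 is true.
  11. (~p8 | p7) — ~p8 is true.
  12. (p6 | ~p1) — p6 is true.
  13. (p3 | p10 | p11) — p10 is true.
  14. (~p10 | ~p9 | p11) — ~p9 is true.
  15. (~p9 | p1) — ~p9 is true.
  16. (p4 | p7 | p2) — p2 is true.
  17. (~p5 | p10) — p10 is true.
  18. (~p2 | p7 | p1) — p7 is true.
  19. (~p4 | p3 | p2) — p2 is true.
  20. (~p8 | ~p3 | ~p6) — ~p8 is true.
  21. (~p3 | p12 | ~p9) — ~p3 is true.
  22. (p10 | ~p1 | p8) — p10 is true.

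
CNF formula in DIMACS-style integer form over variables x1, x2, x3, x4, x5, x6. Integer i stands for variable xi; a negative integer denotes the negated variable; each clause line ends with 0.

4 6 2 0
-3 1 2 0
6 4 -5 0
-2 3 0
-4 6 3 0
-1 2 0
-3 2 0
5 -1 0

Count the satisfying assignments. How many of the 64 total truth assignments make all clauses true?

Split on x2, then x3.
  x2=T, x3=T: 10 of the 16 assignments to (x1,x4,x5,x6) work.
  x2=T, x3=F: a clause becomes empty — 0.
  x2=F, x3=T: a clause becomes empty — 0.
  x2=F, x3=F: remaining (x1,x4,x5,x6) ∈ {(F,F,F,T); (F,F,T,T); (F,T,F,T); (F,T,T,T)} — 4.
Total: 10 + 0 + 0 + 4 = 14.

14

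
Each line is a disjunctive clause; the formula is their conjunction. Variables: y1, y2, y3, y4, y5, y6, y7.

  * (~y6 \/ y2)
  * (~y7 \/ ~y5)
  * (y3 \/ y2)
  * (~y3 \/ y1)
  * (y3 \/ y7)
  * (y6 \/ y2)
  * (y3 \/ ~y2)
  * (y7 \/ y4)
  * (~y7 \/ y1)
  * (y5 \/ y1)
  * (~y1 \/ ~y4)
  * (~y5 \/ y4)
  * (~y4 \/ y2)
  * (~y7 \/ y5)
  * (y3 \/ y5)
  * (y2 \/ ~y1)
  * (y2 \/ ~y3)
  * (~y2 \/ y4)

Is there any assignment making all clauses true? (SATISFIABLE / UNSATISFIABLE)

y2 = True:
  propagation gives y3=True, y1=True, y4=False; an empty clause results — contradiction.
y2 = False:
  propagation gives y6=False; an empty clause results — contradiction.
Every branch closes, so no satisfying assignment exists.

UNSATISFIABLE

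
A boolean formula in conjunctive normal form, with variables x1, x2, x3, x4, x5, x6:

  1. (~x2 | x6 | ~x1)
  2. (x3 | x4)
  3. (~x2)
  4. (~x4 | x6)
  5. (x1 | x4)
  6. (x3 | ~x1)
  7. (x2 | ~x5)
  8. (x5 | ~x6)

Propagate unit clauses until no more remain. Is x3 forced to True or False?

True

(~x2) stands alone — x2 = False.
In (~x5 | x2), x2 is now false; ~x5 must hold, so x5 = False.
In (x5 | ~x6), x5 is now false; ~x6 must hold, so x6 = False.
In (~x4 | x6), x6 is now false; ~x4 must hold, so x4 = False.
From (x3 | x4) and x4 = False: x3 = True.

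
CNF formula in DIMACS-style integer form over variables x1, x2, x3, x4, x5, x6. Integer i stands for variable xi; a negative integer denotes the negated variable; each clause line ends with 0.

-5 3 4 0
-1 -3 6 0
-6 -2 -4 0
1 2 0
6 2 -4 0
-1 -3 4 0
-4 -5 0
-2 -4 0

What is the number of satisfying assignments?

Case analysis on x4 and x2:
  x4=1, x2=1: a clause becomes empty — 0.
  x4=1, x2=0: remaining (x1,x3,x5,x6) ∈ {(1,0,0,1); (1,1,0,1)} — 2.
  x4=0, x2=1: x6 free; 4 ways for (x1,x3,x5) × 2^1 = 8.
  x4=0, x2=0: remaining (x1,x3,x5,x6) ∈ {(1,0,0,0); (1,0,0,1)} — 2.
Total: 0 + 2 + 8 + 2 = 12.

12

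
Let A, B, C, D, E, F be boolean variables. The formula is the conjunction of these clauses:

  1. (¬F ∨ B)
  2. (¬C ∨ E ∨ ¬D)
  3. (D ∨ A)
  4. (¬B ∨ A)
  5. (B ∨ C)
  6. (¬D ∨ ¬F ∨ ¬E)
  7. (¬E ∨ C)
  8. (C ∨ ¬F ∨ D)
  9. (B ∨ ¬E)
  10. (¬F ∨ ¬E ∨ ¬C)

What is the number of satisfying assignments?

8

The models are:
  A=1 B=0 C=1 D=0 E=0 F=0
  A=1 B=1 C=0 D=0 E=0 F=0
  A=1 B=1 C=0 D=1 E=0 F=0
  A=1 B=1 C=0 D=1 E=0 F=1
  A=1 B=1 C=1 D=0 E=0 F=0
  A=1 B=1 C=1 D=0 E=0 F=1
  A=1 B=1 C=1 D=0 E=1 F=0
  A=1 B=1 C=1 D=1 E=1 F=0
That's 8 in total.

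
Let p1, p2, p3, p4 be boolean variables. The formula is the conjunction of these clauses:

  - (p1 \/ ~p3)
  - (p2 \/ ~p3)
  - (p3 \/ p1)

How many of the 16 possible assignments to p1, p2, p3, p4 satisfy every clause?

6

Satisfying assignments:
  p1=1 p2=0 p3=0 p4=0
  p1=1 p2=0 p3=0 p4=1
  p1=1 p2=1 p3=0 p4=0
  p1=1 p2=1 p3=0 p4=1
  p1=1 p2=1 p3=1 p4=0
  p1=1 p2=1 p3=1 p4=1
Count: 6.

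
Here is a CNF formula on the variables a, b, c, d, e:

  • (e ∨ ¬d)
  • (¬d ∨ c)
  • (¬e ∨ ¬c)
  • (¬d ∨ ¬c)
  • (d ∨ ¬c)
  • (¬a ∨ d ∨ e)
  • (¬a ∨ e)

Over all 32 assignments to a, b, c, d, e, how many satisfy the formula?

The models are:
  a=F b=F c=F d=F e=F
  a=F b=F c=F d=F e=T
  a=F b=T c=F d=F e=F
  a=F b=T c=F d=F e=T
  a=T b=F c=F d=F e=T
  a=T b=T c=F d=F e=T
That's 6 in total.

6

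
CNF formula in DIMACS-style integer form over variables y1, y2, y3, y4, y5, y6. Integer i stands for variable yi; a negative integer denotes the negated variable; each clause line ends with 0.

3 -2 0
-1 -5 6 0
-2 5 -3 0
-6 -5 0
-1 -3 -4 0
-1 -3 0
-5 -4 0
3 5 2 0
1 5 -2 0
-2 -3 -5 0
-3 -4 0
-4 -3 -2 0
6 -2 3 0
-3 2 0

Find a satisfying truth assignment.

y4 occurs only negated in the remaining clauses — set y4 = False.
Try y1 = False.
The remaining clauses are satisfied by y2 = False, y3 = False, y5 = True, y6 = False.
Every clause has at least one true literal under this assignment.

y1 = False, y2 = False, y3 = False, y4 = False, y5 = True, y6 = False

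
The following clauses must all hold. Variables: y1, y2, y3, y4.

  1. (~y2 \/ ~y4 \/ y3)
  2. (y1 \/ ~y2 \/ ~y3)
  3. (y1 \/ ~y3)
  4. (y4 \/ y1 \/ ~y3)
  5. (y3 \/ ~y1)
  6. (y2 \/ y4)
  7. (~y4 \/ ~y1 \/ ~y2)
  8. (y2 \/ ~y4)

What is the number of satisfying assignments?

2

Satisfying assignments:
  y1=F y2=T y3=F y4=F
  y1=T y2=T y3=T y4=F
Count: 2.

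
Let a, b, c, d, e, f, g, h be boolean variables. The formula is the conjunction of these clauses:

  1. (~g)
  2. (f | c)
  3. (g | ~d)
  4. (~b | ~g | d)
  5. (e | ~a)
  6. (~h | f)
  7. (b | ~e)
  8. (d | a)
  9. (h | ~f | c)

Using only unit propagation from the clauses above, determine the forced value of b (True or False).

(~g) stands alone — g = False.
From (g | ~d) and g = False: d = False.
(a | d) with d = False leaves only a, so a = True.
(e | ~a): since a = True, the clause reduces to (e). e = True.
(b | ~e): since e = True, the clause reduces to (b). b = True.

True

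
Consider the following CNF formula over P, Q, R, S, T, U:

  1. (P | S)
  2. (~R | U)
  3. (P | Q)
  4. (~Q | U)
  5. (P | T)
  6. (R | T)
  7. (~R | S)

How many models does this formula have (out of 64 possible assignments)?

Split on P, then R.
  P=T, R=T: remaining (Q,S,T,U) ∈ {(F,T,F,T); (F,T,T,T); (T,T,F,T); (T,T,T,T)} — 4.
  P=T, R=F: S free; 3 ways for (Q,T,U) × 2^1 = 6.
  P=F, R=T: remaining (Q,S,T,U) ∈ {(T,T,T,T)} — 1.
  P=F, R=F: remaining (Q,S,T,U) ∈ {(T,T,T,T)} — 1.
Total: 4 + 6 + 1 + 1 = 12.

12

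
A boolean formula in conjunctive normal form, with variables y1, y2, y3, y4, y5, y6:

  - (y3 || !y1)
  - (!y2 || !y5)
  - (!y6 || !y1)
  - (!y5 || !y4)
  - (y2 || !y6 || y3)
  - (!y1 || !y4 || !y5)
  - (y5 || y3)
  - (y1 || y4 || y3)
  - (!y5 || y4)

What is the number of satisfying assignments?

Case analysis on y5 and y1:
  y5=1, y1=1: a clause becomes empty — 0.
  y5=1, y1=0: a clause becomes empty — 0.
  y5=0, y1=1: remaining (y2,y3,y4,y6) ∈ {(0,1,0,0); (0,1,1,0); (1,1,0,0); (1,1,1,0)} — 4.
  y5=0, y1=0: forces y3=1; y2, y4, y6 free → 2^3 = 8.
Total: 0 + 0 + 4 + 8 = 12.

12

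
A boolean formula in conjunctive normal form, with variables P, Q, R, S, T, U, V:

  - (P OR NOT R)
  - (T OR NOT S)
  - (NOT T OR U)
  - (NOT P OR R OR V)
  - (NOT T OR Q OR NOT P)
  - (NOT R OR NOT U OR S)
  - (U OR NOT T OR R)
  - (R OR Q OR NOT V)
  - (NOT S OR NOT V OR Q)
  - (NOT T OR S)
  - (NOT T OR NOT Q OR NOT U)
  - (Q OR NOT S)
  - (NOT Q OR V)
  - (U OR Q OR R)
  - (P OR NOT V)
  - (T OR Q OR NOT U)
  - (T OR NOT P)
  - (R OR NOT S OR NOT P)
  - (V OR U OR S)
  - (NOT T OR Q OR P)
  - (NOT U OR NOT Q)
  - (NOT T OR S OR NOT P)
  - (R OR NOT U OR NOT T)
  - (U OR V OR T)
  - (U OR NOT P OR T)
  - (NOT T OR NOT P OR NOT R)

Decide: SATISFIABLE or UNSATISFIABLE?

T = True:
  propagation gives U=True, S=True, Q=False; an empty clause results — contradiction.
T = False:
  propagation gives S=False, P=False, R=False, V=False; an empty clause results — contradiction.
Every branch closes, so no satisfying assignment exists.

UNSATISFIABLE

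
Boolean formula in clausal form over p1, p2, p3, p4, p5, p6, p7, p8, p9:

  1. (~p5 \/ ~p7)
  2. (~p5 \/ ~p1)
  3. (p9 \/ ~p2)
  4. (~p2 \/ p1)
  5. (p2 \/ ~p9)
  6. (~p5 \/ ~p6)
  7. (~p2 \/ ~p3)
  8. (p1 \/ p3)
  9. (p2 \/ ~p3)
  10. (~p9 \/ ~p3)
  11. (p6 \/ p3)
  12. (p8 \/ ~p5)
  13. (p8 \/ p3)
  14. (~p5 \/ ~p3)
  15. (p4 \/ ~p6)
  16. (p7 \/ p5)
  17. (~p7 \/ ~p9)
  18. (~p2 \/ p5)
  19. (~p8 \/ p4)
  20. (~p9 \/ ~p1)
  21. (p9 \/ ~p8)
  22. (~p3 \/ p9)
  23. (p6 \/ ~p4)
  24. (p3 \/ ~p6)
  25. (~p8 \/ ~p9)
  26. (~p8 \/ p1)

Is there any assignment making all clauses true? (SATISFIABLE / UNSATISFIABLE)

p3 = True:
  propagation gives p2=False; an empty clause results — contradiction.
p3 = False:
  propagation gives p1=True, p5=False, p6=True; an empty clause results — contradiction.
Every branch closes, so no satisfying assignment exists.

UNSATISFIABLE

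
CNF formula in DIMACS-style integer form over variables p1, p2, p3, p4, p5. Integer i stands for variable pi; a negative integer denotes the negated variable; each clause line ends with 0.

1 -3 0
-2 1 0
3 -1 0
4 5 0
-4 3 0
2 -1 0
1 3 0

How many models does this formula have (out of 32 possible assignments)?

Satisfying assignments:
  p1=1 p2=1 p3=1 p4=0 p5=1
  p1=1 p2=1 p3=1 p4=1 p5=0
  p1=1 p2=1 p3=1 p4=1 p5=1
Count: 3.

3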